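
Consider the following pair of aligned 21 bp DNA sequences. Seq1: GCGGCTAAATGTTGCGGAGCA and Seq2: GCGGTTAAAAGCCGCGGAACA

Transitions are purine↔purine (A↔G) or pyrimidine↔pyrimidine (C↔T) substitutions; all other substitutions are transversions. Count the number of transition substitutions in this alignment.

4

Differing sites — 5:C/T (Ti); 10:T/A (Tv); 12:T/C (Ti); 13:T/C (Ti); 19:G/A (Ti).
Of the 5 differences, 4 transitions and 1 transversion, so the answer is 4.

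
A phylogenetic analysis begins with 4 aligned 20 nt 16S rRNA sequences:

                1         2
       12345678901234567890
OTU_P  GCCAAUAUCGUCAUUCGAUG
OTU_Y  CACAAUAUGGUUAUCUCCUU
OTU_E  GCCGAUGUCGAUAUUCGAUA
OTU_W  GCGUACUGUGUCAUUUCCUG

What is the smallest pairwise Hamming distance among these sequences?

Pairwise Hamming distances:
  OTU_P vs OTU_Y: 9
  OTU_P vs OTU_E: 5
  OTU_P vs OTU_W: 9
  OTU_Y vs OTU_E: 11
  OTU_Y vs OTU_W: 11
  OTU_E vs OTU_W: 12
The smallest is 5, between OTU_P and OTU_E.

5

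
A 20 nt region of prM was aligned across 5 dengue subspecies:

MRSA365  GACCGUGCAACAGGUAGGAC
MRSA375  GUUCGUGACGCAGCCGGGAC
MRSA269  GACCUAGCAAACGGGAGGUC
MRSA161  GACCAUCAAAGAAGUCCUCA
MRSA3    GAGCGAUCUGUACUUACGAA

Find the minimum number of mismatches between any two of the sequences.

6

Pairwise Hamming distances:
  MRSA365 vs MRSA375: 8
  MRSA365 vs MRSA269: 6
  MRSA365 vs MRSA161: 10
  MRSA365 vs MRSA3: 10
  MRSA375 vs MRSA269: 13
  MRSA375 vs MRSA161: 15
  MRSA375 vs MRSA3: 13
  MRSA269 vs MRSA161: 13
  MRSA269 vs MRSA3: 13
  MRSA161 vs MRSA3: 13
The smallest is 6, between MRSA365 and MRSA269.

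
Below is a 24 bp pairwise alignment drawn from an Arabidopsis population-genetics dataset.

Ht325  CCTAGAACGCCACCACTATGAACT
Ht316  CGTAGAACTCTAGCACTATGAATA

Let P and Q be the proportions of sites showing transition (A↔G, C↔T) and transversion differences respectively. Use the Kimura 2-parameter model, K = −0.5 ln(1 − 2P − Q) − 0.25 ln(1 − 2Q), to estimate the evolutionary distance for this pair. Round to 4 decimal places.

The sequences differ at positions 2 (C/G, transversion), 9 (G/T, transversion), 11 (C/T, transition), 13 (C/G, transversion), 23 (C/T, transition), 24 (T/A, transversion).
Of the 6 differences, 2 transitions and 4 transversions over 24 sites: P = 2/24 = 0.083333, Q = 4/24 = 0.166667.
d = −0.5·ln(0.666667) − 0.25·ln(0.666666) = −0.5·(-0.405465) − 0.25·(-0.405466) = 0.3041.

0.3041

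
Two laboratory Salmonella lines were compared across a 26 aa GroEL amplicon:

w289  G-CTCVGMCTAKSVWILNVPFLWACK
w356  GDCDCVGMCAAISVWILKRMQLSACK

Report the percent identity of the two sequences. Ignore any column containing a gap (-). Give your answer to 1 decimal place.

Excluding the 1 gap column leaves 25 comparable sites.
Differing sites — 4:T/D; 10:T/A; 12:K/I; 18:N/K; 19:V/R; 20:P/M; 21:F/Q; 23:W/S.
17 of the 25 comparable sites match, so the percent identity is 17/25 × 100 = 68.0%.

68.0%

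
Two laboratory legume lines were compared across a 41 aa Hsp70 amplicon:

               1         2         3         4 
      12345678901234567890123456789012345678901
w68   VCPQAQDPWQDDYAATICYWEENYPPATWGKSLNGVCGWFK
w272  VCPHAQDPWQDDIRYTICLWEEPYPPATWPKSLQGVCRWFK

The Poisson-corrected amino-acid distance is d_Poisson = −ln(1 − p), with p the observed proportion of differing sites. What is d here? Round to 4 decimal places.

0.2478

Mismatches occur at site 4 (Q→H), site 13 (Y→I), site 14 (A→R), site 15 (A→Y), site 19 (Y→L), site 23 (N→P), site 30 (G→P), site 34 (N→Q), site 38 (G→R).
p = 9/41 = 0.219512.
d = −ln(1 − 0.219512) = −ln(0.780488) = 0.2478.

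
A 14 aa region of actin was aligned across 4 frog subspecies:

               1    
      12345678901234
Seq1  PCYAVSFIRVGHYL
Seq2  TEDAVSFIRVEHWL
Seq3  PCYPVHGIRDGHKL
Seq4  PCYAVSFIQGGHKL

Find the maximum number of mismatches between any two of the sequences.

9

Pairwise Hamming distances:
  Seq1 vs Seq2: 5
  Seq1 vs Seq3: 5
  Seq1 vs Seq4: 3
  Seq2 vs Seq3: 9
  Seq2 vs Seq4: 7
  Seq3 vs Seq4: 5
The largest is 9, between Seq2 and Seq3.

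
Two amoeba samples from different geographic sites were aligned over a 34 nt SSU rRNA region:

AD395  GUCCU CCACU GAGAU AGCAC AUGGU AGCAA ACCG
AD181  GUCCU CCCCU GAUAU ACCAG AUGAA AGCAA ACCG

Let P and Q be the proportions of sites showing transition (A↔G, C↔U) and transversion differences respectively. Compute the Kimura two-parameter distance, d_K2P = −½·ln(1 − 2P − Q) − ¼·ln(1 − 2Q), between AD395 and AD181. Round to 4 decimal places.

Differing sites — 8:A/C (Tv); 13:G/U (Tv); 17:G/C (Tv); 20:C/G (Tv); 24:G/A (Ti); 25:U/A (Tv).
Of the 6 differences, 1 transition and 5 transversions over 34 sites: P = 1/34 = 0.029412, Q = 5/34 = 0.147059.
d = −0.5·ln(0.794117) − 0.25·ln(0.705882) = −0.5·(-0.230524) − 0.25·(-0.348307) = 0.2023.

0.2023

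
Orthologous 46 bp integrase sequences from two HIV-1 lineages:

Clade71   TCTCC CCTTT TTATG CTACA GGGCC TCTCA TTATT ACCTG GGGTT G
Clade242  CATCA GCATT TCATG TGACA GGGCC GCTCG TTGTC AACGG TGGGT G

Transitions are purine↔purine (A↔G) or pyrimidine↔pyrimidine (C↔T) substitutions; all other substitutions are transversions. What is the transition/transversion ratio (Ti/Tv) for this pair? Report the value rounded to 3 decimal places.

Differing sites — 1:T/C (Ti); 2:C/A (Tv); 5:C/A (Tv); 6:C/G (Tv); 8:T/A (Tv); 12:T/C (Ti); 16:C/T (Ti); 17:T/G (Tv); 26:T/G (Tv); 30:A/G (Ti); 33:A/G (Ti); 35:T/C (Ti); 37:C/A (Tv); 39:T/G (Tv); 41:G/T (Tv); 44:T/G (Tv).
Of the 16 differences, 6 transitions and 10 transversions, so Ti/Tv = 6/10 = 0.600.

0.600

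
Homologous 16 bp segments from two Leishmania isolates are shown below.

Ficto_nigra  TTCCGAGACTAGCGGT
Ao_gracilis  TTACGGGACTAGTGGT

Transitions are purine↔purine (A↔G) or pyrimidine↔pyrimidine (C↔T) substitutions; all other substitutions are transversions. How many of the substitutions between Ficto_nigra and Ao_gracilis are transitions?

Mismatches occur at site 3 (C↔A, transversion), site 6 (A↔G, transition), site 13 (C↔T, transition).
Of the 3 differences, 2 transitions and 1 transversion, so the answer is 2.

2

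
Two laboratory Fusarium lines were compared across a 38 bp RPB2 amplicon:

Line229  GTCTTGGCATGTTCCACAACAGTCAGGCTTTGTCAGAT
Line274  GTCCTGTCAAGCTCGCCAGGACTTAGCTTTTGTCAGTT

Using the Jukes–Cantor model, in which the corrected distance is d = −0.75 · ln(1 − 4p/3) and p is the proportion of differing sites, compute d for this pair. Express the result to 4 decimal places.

0.4568

The sequences differ at positions 4 (T/C), 7 (G/T), 10 (T/A), 12 (T/C), 15 (C/G), 16 (A/C), 19 (A/G), 20 (C/G), 22 (G/C), 24 (C/T), 27 (G/C), 28 (C/T), 37 (A/T).
p = 13/38 = 0.342105.
d = −0.75 · ln(1 − (4/3)·0.342105) = −0.75 · ln(0.543860) = −0.75 · (-0.609063) = 0.4568.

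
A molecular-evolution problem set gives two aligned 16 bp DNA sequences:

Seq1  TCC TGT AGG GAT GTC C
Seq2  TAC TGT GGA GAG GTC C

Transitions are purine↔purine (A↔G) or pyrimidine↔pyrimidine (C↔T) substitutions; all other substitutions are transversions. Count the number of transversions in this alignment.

The sequences differ at positions 2 (C/A, transversion), 7 (A/G, transition), 9 (G/A, transition), 12 (T/G, transversion).
Of the 4 differences, 2 transitions and 2 transversions, so the answer is 2.

2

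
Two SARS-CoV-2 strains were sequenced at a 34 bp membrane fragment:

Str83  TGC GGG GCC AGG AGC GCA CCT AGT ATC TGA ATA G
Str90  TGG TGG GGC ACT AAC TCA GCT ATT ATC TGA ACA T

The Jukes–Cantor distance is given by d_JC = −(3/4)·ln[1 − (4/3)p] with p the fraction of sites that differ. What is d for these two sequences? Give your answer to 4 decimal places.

Differing sites — 3:C/G; 4:G/T; 8:C/G; 11:G/C; 12:G/T; 14:G/A; 16:G/T; 19:C/G; 23:G/T; 32:T/C; 34:G/T.
p = 11/34 = 0.323529.
d = −0.75 · ln(1 − (4/3)·0.323529) = −0.75 · ln(0.568628) = −0.75 · (-0.564529) = 0.4234.

0.4234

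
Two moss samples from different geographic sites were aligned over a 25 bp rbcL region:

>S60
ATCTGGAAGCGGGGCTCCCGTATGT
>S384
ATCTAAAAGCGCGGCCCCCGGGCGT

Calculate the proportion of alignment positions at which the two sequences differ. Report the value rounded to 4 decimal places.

Differing sites — 5:G/A; 6:G/A; 12:G/C; 16:T/C; 21:T/G; 22:A/G; 23:T/C.
There are 7 differences over 25 sites, so p = 7/25 = 0.2800.

0.2800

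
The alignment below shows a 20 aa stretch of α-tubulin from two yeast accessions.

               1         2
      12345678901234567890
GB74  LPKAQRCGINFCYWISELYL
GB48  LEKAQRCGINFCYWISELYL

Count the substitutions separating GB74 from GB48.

A single mismatch occurs at site 2 (P→E).
That gives 1 mismatch out of 20 aligned sites, so the Hamming distance is 1.

1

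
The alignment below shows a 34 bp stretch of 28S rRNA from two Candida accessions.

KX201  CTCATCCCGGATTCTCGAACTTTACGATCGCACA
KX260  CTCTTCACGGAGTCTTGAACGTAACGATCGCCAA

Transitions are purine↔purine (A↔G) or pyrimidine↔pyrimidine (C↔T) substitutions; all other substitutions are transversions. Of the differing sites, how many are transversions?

Mismatches occur at site 4 (A↔T, transversion), site 7 (C↔A, transversion), site 12 (T↔G, transversion), site 16 (C↔T, transition), site 21 (T↔G, transversion), site 23 (T↔A, transversion), site 32 (A↔C, transversion), site 33 (C↔A, transversion).
Of the 8 differences, 1 transition and 7 transversions, so the answer is 7.

7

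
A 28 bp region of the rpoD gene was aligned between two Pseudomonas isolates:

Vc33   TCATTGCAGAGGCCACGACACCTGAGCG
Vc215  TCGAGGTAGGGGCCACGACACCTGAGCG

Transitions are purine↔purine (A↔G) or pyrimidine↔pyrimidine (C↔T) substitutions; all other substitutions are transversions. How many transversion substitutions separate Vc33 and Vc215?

The sequences differ at positions 3 (A/G, transition), 4 (T/A, transversion), 5 (T/G, transversion), 7 (C/T, transition), 10 (A/G, transition).
Of the 5 differences, 3 transitions and 2 transversions, so the answer is 2.

2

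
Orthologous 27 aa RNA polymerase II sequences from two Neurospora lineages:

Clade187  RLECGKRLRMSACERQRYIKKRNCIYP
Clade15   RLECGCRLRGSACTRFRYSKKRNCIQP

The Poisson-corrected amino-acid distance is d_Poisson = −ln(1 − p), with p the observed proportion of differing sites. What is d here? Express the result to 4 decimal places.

Mismatches occur at site 6 (K→C), site 10 (M→G), site 14 (E→T), site 16 (Q→F), site 19 (I→S), site 26 (Y→Q).
p = 6/27 = 0.222222.
d = −ln(1 − 0.222222) = −ln(0.777778) = 0.2513.

0.2513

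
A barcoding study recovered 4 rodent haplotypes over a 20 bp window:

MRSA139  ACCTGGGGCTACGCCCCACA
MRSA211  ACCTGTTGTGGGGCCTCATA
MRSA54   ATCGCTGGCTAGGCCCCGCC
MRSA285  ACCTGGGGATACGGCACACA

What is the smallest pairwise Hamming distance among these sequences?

Pairwise Hamming distances:
  MRSA139 vs MRSA211: 8
  MRSA139 vs MRSA54: 7
  MRSA139 vs MRSA285: 3
  MRSA211 vs MRSA54: 11
  MRSA211 vs MRSA285: 9
  MRSA54 vs MRSA285: 10
The smallest is 3, between MRSA139 and MRSA285.

3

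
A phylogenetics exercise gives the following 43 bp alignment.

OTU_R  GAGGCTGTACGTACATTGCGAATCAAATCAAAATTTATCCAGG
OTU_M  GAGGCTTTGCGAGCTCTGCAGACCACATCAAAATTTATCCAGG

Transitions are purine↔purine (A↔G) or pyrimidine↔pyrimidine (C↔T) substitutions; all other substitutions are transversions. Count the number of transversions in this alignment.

4

Differing sites — 7:G/T (Tv); 9:A/G (Ti); 12:T/A (Tv); 13:A/G (Ti); 15:A/T (Tv); 16:T/C (Ti); 20:G/A (Ti); 21:A/G (Ti); 23:T/C (Ti); 26:A/C (Tv).
Of the 10 differences, 6 transitions and 4 transversions, so the answer is 4.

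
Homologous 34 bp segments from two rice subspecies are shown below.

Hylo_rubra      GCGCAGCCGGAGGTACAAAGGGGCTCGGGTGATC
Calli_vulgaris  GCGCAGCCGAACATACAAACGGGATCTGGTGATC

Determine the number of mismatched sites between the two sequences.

The sequences differ at positions 10 (G/A), 12 (G/C), 13 (G/A), 20 (G/C), 24 (C/A), 27 (G/T).
That gives 6 mismatches out of 34 aligned sites, so the Hamming distance is 6.

6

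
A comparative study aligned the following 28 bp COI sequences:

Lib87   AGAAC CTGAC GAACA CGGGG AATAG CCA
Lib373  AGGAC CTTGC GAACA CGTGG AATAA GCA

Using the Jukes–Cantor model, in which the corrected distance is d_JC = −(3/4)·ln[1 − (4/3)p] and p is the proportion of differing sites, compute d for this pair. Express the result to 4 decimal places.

0.2524

The sequences differ at positions 3 (A/G), 8 (G/T), 9 (A/G), 18 (G/T), 25 (G/A), 26 (C/G).
p = 6/28 = 0.214286.
d = −0.75 · ln(1 − (4/3)·0.214286) = −0.75 · ln(0.714285) = −0.75 · (-0.336473) = 0.2524.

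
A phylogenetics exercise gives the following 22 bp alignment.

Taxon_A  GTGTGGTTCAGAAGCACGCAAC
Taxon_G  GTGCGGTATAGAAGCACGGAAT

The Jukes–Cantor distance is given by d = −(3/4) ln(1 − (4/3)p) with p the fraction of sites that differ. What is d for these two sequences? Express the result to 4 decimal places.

Mismatches occur at site 4 (T→C), site 8 (T→A), site 9 (C→T), site 19 (C→G), site 22 (C→T).
p = 5/22 = 0.227273.
d = −0.75 · ln(1 − (4/3)·0.227273) = −0.75 · ln(0.696969) = −0.75 · (-0.361014) = 0.2708.

0.2708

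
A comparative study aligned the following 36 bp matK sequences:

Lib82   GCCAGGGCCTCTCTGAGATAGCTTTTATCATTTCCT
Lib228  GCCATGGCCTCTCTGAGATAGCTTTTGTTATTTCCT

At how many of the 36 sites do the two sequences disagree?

3

Differing sites — 5:G/T; 27:A/G; 29:C/T.
That gives 3 mismatches out of 36 aligned sites, so the Hamming distance is 3.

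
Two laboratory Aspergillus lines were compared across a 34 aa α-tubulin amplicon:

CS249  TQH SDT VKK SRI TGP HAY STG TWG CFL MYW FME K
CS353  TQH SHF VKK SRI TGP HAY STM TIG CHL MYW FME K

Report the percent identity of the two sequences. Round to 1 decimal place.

85.3%

Mismatches occur at site 5 (D↔H), site 6 (T↔F), site 21 (G↔M), site 23 (W↔I), site 26 (F↔H).
29 of the 34 sites match, so the percent identity is 29/34 × 100 = 85.3%.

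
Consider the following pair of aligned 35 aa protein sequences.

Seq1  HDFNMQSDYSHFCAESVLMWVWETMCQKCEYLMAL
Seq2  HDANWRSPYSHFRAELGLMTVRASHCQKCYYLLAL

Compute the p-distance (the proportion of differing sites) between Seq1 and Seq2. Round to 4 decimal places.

0.4000

The sequences differ at positions 3 (F/A), 5 (M/W), 6 (Q/R), 8 (D/P), 13 (C/R), 16 (S/L), 17 (V/G), 20 (W/T), 22 (W/R), 23 (E/A), 24 (T/S), 25 (M/H), 30 (E/Y), 33 (M/L).
There are 14 differences over 35 sites, so p = 14/35 = 0.4000.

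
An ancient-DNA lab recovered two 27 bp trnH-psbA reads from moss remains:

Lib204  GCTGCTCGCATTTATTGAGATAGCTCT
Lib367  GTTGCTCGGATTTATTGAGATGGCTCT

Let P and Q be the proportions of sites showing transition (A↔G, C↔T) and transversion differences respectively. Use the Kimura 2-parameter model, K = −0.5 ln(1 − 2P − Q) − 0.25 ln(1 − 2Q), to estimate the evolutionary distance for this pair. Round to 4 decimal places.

0.1216

Differing sites — 2:C/T (Ti); 9:C/G (Tv); 22:A/G (Ti).
Of the 3 differences, 2 transitions and 1 transversion over 27 sites: P = 2/27 = 0.074074, Q = 1/27 = 0.037037.
d = −0.5·ln(0.814815) − 0.25·ln(0.925926) = −0.5·(-0.204794) − 0.25·(-0.076961) = 0.1216.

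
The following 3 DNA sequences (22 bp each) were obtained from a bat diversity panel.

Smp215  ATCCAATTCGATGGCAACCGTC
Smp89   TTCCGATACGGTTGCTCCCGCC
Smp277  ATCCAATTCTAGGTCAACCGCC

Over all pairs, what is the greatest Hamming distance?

Pairwise Hamming distances:
  Smp215 vs Smp89: 8
  Smp215 vs Smp277: 4
  Smp89 vs Smp277: 10
The largest is 10, between Smp89 and Smp277.

10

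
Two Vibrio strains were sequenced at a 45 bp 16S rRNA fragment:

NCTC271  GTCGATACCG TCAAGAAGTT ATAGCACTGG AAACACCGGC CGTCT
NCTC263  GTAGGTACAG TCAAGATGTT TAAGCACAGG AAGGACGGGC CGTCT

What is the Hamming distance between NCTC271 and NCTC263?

10

Mismatches occur at site 3 (C→A), site 5 (A→G), site 9 (C→A), site 17 (A→T), site 21 (A→T), site 22 (T→A), site 28 (T→A), site 33 (A→G), site 34 (C→G), site 37 (C→G).
That gives 10 mismatches out of 45 aligned sites, so the Hamming distance is 10.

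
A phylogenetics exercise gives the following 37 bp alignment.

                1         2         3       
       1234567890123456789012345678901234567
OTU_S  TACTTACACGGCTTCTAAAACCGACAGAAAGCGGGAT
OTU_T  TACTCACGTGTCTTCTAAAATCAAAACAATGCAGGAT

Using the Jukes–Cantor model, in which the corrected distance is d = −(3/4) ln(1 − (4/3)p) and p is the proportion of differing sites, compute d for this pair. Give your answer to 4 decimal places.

Mismatches occur at site 5 (T↔C), site 8 (A↔G), site 9 (C↔T), site 11 (G↔T), site 21 (C↔T), site 23 (G↔A), site 25 (C↔A), site 27 (G↔C), site 30 (A↔T), site 33 (G↔A).
p = 10/37 = 0.270270.
d = −0.75 · ln(1 − (4/3)·0.270270) = −0.75 · ln(0.639640) = −0.75 · (-0.446850) = 0.3351.

0.3351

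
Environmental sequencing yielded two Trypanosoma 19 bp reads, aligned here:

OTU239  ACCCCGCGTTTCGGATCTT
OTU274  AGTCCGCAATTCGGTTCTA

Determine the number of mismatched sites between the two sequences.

6

The sequences differ at positions 2 (C/G), 3 (C/T), 8 (G/A), 9 (T/A), 15 (A/T), 19 (T/A).
That gives 6 mismatches out of 19 aligned sites, so the Hamming distance is 6.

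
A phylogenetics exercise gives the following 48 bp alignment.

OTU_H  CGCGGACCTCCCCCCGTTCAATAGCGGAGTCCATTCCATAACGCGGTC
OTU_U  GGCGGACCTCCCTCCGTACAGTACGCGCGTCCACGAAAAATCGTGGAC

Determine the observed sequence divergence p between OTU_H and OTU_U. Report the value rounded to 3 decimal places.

Differing sites — 1:C/G; 13:C/T; 18:T/A; 21:A/G; 24:G/C; 25:C/G; 26:G/C; 28:A/C; 34:T/C; 35:T/G; 36:C/A; 37:C/A; 39:T/A; 41:A/T; 44:C/T; 47:T/A.
There are 16 differences over 48 sites, so p = 16/48 = 0.333.

0.333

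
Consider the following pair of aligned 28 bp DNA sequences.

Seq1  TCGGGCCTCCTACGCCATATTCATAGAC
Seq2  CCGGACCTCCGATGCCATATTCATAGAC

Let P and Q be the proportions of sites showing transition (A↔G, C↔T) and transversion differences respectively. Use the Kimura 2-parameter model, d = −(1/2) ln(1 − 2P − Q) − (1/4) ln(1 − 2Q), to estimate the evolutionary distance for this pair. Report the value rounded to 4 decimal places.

0.1624

Differing sites — 1:T/C (Ti); 5:G/A (Ti); 11:T/G (Tv); 13:C/T (Ti).
Of the 4 differences, 3 transitions and 1 transversion over 28 sites: P = 3/28 = 0.107143, Q = 1/28 = 0.035714.
d = −0.5·ln(0.750000) − 0.25·ln(0.928572) = −0.5·(-0.287682) − 0.25·(-0.074107) = 0.1624.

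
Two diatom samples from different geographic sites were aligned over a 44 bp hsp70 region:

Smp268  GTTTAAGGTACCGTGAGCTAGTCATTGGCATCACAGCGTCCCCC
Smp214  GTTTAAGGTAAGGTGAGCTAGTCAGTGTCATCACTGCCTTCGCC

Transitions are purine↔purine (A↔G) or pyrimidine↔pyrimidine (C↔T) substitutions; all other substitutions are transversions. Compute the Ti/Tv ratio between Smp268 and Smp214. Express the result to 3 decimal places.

0.143

Differing sites — 11:C/A (Tv); 12:C/G (Tv); 25:T/G (Tv); 28:G/T (Tv); 35:A/T (Tv); 38:G/C (Tv); 40:C/T (Ti); 42:C/G (Tv).
Of the 8 differences, 1 transition and 7 transversions, so Ti/Tv = 1/7 = 0.143.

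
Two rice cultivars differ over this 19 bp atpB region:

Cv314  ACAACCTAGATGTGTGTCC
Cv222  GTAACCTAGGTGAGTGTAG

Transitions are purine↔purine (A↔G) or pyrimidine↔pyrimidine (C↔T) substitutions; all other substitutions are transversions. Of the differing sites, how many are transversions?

Differing sites — 1:A/G (Ti); 2:C/T (Ti); 10:A/G (Ti); 13:T/A (Tv); 18:C/A (Tv); 19:C/G (Tv).
Of the 6 differences, 3 transitions and 3 transversions, so the answer is 3.

3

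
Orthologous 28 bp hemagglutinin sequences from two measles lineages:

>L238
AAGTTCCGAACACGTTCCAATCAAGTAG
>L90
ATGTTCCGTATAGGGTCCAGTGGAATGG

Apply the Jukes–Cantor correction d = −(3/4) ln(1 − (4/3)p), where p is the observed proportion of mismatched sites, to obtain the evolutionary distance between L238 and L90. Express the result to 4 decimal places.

The sequences differ at positions 2 (A/T), 9 (A/T), 11 (C/T), 13 (C/G), 15 (T/G), 20 (A/G), 22 (C/G), 23 (A/G), 25 (G/A), 27 (A/G).
p = 10/28 = 0.357143.
d = −0.75 · ln(1 − (4/3)·0.357143) = −0.75 · ln(0.523809) = −0.75 · (-0.646628) = 0.4850.

0.4850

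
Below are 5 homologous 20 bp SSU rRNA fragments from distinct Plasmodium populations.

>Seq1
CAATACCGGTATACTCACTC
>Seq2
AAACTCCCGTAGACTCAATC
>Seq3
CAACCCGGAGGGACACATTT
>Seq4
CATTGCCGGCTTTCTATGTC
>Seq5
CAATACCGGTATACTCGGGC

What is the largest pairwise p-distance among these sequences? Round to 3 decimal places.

0.700

Pairwise Hamming distances:
  Seq1 vs Seq2: 6
  Seq1 vs Seq3: 10
  Seq1 vs Seq4: 8
  Seq1 vs Seq5: 3
  Seq2 vs Seq3: 10
  Seq2 vs Seq4: 12
  Seq2 vs Seq5: 8
  Seq3 vs Seq4: 14
  Seq3 vs Seq5: 12
  Seq4 vs Seq5: 8
The largest is 14 mismatches, between Seq3 and Seq4; p = 14/20 = 0.700.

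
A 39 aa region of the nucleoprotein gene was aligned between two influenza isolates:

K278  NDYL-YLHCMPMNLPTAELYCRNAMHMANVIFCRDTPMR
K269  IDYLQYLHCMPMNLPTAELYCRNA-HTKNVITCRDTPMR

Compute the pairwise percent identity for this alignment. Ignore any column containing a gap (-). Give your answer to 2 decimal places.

Excluding the 2 gap columns leaves 37 comparable sites.
Mismatches occur at site 1 (N↔I), site 27 (M↔T), site 28 (A↔K), site 32 (F↔T).
33 of the 37 comparable sites match, so the percent identity is 33/37 × 100 = 89.19%.

89.19%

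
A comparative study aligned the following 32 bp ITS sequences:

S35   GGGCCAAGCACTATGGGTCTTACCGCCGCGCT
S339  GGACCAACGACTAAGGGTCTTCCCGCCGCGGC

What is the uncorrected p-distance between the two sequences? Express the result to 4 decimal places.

0.2188

Differing sites — 3:G/A; 8:G/C; 9:C/G; 14:T/A; 22:A/C; 31:C/G; 32:T/C.
There are 7 differences over 32 sites, so p = 7/32 = 0.2188.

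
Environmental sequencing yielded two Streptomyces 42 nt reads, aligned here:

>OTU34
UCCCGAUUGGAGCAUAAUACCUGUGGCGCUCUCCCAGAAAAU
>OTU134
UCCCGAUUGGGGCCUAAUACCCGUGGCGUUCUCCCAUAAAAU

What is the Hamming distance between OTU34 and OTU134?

5

Differing sites — 11:A/G; 14:A/C; 22:U/C; 29:C/U; 37:G/U.
That gives 5 mismatches out of 42 aligned sites, so the Hamming distance is 5.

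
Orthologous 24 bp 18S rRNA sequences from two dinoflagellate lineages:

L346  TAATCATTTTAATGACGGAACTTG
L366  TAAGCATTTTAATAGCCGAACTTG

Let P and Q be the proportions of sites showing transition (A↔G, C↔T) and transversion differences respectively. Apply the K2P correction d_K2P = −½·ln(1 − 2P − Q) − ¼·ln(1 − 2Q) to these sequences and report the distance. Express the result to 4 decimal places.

0.1894

The sequences differ at positions 4 (T/G, transversion), 14 (G/A, transition), 15 (A/G, transition), 17 (G/C, transversion).
Of the 4 differences, 2 transitions and 2 transversions over 24 sites: P = 2/24 = 0.083333, Q = 2/24 = 0.083333.
d = −0.5·ln(0.750001) − 0.25·ln(0.833334) = −0.5·(-0.287681) − 0.25·(-0.182321) = 0.1894.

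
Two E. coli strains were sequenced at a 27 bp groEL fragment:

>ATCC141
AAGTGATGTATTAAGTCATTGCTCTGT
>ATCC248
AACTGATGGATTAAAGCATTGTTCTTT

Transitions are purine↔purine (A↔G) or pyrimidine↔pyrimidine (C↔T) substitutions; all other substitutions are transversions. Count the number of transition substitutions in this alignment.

2

Mismatches occur at site 3 (G→C, transversion), site 9 (T→G, transversion), site 15 (G→A, transition), site 16 (T→G, transversion), site 22 (C→T, transition), site 26 (G→T, transversion).
Of the 6 differences, 2 transitions and 4 transversions, so the answer is 2.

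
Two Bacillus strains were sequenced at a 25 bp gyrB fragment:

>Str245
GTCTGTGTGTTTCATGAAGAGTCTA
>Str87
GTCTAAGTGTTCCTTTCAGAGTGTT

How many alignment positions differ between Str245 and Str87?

8

Mismatches occur at site 5 (G↔A), site 6 (T↔A), site 12 (T↔C), site 14 (A↔T), site 16 (G↔T), site 17 (A↔C), site 23 (C↔G), site 25 (A↔T).
That gives 8 mismatches out of 25 aligned sites, so the Hamming distance is 8.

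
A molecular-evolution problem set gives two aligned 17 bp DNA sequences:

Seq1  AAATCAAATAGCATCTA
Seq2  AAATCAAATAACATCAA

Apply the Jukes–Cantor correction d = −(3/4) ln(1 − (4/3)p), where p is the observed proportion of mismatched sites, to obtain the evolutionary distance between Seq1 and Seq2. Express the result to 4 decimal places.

0.1280

Differing sites — 11:G/A; 16:T/A.
p = 2/17 = 0.117647.
d = −0.75 · ln(1 − (4/3)·0.117647) = −0.75 · ln(0.843137) = −0.75 · (-0.170626) = 0.1280.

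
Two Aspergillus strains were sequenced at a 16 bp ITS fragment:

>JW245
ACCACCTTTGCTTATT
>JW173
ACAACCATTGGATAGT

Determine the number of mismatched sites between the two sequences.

5

Differing sites — 3:C/A; 7:T/A; 11:C/G; 12:T/A; 15:T/G.
That gives 5 mismatches out of 16 aligned sites, so the Hamming distance is 5.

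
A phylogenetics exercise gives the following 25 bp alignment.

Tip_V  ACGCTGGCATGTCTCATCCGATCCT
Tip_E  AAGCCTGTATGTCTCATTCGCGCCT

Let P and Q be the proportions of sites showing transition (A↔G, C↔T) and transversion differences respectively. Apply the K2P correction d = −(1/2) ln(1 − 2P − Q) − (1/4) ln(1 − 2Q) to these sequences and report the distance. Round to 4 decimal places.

Differing sites — 2:C/A (Tv); 5:T/C (Ti); 6:G/T (Tv); 8:C/T (Ti); 18:C/T (Ti); 21:A/C (Tv); 22:T/G (Tv).
Of the 7 differences, 3 transitions and 4 transversions over 25 sites: P = 3/25 = 0.120000, Q = 4/25 = 0.160000.
d = −0.5·ln(0.600000) − 0.25·ln(0.680000) = −0.5·(-0.510826) − 0.25·(-0.385662) = 0.3518.

0.3518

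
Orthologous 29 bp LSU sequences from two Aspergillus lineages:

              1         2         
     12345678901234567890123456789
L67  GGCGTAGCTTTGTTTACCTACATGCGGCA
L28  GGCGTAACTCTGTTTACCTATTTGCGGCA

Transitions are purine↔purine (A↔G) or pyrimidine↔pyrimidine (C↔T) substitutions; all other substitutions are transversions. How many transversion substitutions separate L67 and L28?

1

Differing sites — 7:G/A (Ti); 10:T/C (Ti); 21:C/T (Ti); 22:A/T (Tv).
Of the 4 differences, 3 transitions and 1 transversion, so the answer is 1.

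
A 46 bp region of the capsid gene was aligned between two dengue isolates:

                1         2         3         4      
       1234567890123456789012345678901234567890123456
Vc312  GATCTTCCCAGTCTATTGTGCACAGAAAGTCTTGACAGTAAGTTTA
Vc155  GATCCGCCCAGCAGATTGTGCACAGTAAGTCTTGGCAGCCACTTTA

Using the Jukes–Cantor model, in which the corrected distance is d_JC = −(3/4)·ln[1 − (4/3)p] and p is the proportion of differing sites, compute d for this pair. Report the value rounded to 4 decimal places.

0.2567

Mismatches occur at site 5 (T→C), site 6 (T→G), site 12 (T→C), site 13 (C→A), site 14 (T→G), site 26 (A→T), site 35 (A→G), site 39 (T→C), site 40 (A→C), site 42 (G→C).
p = 10/46 = 0.217391.
d = −0.75 · ln(1 − (4/3)·0.217391) = −0.75 · ln(0.710145) = −0.75 · (-0.342286) = 0.2567.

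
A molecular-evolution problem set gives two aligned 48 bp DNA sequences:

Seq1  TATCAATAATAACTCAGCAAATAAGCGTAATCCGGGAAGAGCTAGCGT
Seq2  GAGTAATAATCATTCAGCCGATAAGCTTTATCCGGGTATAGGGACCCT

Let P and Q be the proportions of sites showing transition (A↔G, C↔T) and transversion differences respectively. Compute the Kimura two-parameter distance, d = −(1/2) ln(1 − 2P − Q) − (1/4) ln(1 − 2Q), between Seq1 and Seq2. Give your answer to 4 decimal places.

0.4083

Differing sites — 1:T/G (Tv); 3:T/G (Tv); 4:C/T (Ti); 11:A/C (Tv); 13:C/T (Ti); 19:A/C (Tv); 20:A/G (Ti); 27:G/T (Tv); 29:A/T (Tv); 37:A/T (Tv); 39:G/T (Tv); 42:C/G (Tv); 43:T/G (Tv); 45:G/C (Tv); 47:G/C (Tv).
Of the 15 differences, 3 transitions and 12 transversions over 48 sites: P = 3/48 = 0.062500, Q = 12/48 = 0.250000.
d = −0.5·ln(0.625000) − 0.25·ln(0.500000) = −0.5·(-0.470004) − 0.25·(-0.693147) = 0.4083.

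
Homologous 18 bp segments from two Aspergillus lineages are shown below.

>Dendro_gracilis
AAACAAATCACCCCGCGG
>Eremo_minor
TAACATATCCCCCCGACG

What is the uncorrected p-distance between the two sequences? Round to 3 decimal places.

Mismatches occur at site 1 (A/T), site 6 (A/T), site 10 (A/C), site 16 (C/A), site 17 (G/C).
There are 5 differences over 18 sites, so p = 5/18 = 0.278.

0.278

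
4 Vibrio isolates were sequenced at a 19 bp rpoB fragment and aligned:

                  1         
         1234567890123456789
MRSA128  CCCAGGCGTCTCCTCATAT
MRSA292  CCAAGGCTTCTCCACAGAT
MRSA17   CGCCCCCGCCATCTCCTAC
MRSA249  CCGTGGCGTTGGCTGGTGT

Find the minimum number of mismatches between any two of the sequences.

Pairwise Hamming distances:
  MRSA128 vs MRSA292: 4
  MRSA128 vs MRSA17: 9
  MRSA128 vs MRSA249: 8
  MRSA292 vs MRSA17: 13
  MRSA292 vs MRSA249: 11
  MRSA17 vs MRSA249: 13
The smallest is 4, between MRSA128 and MRSA292.

4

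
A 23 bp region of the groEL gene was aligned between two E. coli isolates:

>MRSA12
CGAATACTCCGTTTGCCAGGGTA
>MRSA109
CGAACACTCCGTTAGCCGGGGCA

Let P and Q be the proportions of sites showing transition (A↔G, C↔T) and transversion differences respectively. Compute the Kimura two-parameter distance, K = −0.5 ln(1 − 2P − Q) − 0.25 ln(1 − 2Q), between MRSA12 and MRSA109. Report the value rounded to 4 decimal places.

0.2042

The sequences differ at positions 5 (T/C, transition), 14 (T/A, transversion), 18 (A/G, transition), 22 (T/C, transition).
Of the 4 differences, 3 transitions and 1 transversion over 23 sites: P = 3/23 = 0.130435, Q = 1/23 = 0.043478.
d = −0.5·ln(0.695652) − 0.25·ln(0.913044) = −0.5·(-0.362906) − 0.25·(-0.090971) = 0.2042.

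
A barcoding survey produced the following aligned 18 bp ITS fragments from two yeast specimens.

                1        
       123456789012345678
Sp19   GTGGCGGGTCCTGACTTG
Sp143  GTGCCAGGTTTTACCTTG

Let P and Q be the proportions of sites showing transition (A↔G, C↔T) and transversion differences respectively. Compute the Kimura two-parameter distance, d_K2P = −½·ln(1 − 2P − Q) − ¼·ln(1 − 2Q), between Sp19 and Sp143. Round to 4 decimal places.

0.4683

The sequences differ at positions 4 (G/C, transversion), 6 (G/A, transition), 10 (C/T, transition), 11 (C/T, transition), 13 (G/A, transition), 14 (A/C, transversion).
Of the 6 differences, 4 transitions and 2 transversions over 18 sites: P = 4/18 = 0.222222, Q = 2/18 = 0.111111.
d = −0.5·ln(0.444445) − 0.25·ln(0.777778) = −0.5·(-0.810929) − 0.25·(-0.251314) = 0.4683.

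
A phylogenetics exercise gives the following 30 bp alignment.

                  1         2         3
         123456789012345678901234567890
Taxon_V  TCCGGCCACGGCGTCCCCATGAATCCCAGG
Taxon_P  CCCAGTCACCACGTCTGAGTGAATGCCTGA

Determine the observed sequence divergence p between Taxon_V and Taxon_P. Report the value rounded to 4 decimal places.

0.4000

The sequences differ at positions 1 (T/C), 4 (G/A), 6 (C/T), 10 (G/C), 11 (G/A), 16 (C/T), 17 (C/G), 18 (C/A), 19 (A/G), 25 (C/G), 28 (A/T), 30 (G/A).
There are 12 differences over 30 sites, so p = 12/30 = 0.4000.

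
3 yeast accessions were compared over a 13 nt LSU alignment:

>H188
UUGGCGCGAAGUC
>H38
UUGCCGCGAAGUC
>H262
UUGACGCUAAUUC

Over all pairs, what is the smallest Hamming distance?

Pairwise Hamming distances:
  H188 vs H38: 1
  H188 vs H262: 3
  H38 vs H262: 3
The smallest is 1, between H188 and H38.

1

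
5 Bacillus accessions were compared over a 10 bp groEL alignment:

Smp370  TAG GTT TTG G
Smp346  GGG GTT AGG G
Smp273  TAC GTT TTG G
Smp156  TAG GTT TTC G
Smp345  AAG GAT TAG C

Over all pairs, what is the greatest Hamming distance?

6

Pairwise Hamming distances:
  Smp370 vs Smp346: 4
  Smp370 vs Smp273: 1
  Smp370 vs Smp156: 1
  Smp370 vs Smp345: 4
  Smp346 vs Smp273: 5
  Smp346 vs Smp156: 5
  Smp346 vs Smp345: 6
  Smp273 vs Smp156: 2
  Smp273 vs Smp345: 5
  Smp156 vs Smp345: 5
The largest is 6, between Smp346 and Smp345.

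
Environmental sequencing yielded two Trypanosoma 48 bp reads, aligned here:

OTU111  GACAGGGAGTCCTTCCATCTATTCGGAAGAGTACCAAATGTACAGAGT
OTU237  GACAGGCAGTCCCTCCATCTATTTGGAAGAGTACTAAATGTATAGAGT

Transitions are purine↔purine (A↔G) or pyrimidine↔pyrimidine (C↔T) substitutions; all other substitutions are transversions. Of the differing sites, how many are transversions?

1

Mismatches occur at site 7 (G→C, transversion), site 13 (T→C, transition), site 24 (C→T, transition), site 35 (C→T, transition), site 43 (C→T, transition).
Of the 5 differences, 4 transitions and 1 transversion, so the answer is 1.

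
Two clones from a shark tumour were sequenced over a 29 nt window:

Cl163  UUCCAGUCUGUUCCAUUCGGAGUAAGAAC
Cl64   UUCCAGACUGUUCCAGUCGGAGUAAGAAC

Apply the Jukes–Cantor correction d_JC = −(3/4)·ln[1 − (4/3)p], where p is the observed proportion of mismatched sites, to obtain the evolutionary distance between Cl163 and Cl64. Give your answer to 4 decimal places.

Differing sites — 7:U/A; 16:U/G.
p = 2/29 = 0.068966.
d = −0.75 · ln(1 − (4/3)·0.068966) = −0.75 · ln(0.908045) = −0.75 · (-0.096461) = 0.0723.

0.0723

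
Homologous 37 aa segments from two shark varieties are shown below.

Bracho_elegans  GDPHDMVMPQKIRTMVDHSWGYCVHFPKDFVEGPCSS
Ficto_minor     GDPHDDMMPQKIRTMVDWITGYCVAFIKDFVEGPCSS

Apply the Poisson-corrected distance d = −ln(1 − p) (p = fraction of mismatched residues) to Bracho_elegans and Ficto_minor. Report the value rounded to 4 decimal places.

0.2097

Differing sites — 6:M/D; 7:V/M; 18:H/W; 19:S/I; 20:W/T; 25:H/A; 27:P/I.
p = 7/37 = 0.189189.
d = −ln(1 − 0.189189) = −ln(0.810811) = 0.2097.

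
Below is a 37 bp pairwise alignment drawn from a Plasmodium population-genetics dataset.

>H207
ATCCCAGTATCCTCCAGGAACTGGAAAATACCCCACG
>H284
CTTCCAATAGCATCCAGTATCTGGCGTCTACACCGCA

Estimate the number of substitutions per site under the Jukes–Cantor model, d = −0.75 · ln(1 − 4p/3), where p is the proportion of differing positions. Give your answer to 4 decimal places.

Mismatches occur at site 1 (A/C), site 3 (C/T), site 7 (G/A), site 10 (T/G), site 12 (C/A), site 18 (G/T), site 20 (A/T), site 25 (A/C), site 26 (A/G), site 27 (A/T), site 28 (A/C), site 32 (C/A), site 35 (A/G), site 37 (G/A).
p = 14/37 = 0.378378.
d = −0.75 · ln(1 − (4/3)·0.378378) = −0.75 · ln(0.495496) = −0.75 · (-0.702196) = 0.5266.

0.5266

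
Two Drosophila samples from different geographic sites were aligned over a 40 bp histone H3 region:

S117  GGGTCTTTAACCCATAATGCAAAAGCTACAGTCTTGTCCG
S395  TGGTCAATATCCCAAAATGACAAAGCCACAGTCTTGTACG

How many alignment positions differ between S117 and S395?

9

Differing sites — 1:G/T; 6:T/A; 7:T/A; 10:A/T; 15:T/A; 20:C/A; 21:A/C; 27:T/C; 38:C/A.
That gives 9 mismatches out of 40 aligned sites, so the Hamming distance is 9.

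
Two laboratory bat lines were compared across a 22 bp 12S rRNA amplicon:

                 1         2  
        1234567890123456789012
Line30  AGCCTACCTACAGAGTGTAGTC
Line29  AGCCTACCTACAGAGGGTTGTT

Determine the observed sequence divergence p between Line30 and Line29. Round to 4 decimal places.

The sequences differ at positions 16 (T/G), 19 (A/T), 22 (C/T).
There are 3 differences over 22 sites, so p = 3/22 = 0.1364.

0.1364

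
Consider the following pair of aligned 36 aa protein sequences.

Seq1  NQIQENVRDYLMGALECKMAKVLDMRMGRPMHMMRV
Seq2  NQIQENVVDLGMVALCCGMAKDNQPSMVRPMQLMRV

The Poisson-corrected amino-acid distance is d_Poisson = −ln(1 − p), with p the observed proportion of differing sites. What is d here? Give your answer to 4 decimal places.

0.4925

Differing sites — 8:R/V; 10:Y/L; 11:L/G; 13:G/V; 16:E/C; 18:K/G; 22:V/D; 23:L/N; 24:D/Q; 25:M/P; 26:R/S; 28:G/V; 32:H/Q; 33:M/L.
p = 14/36 = 0.388889.
d = −ln(1 − 0.388889) = −ln(0.611111) = 0.4925.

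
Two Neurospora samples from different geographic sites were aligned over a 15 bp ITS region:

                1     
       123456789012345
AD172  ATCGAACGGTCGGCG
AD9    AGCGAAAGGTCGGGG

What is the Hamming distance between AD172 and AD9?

Mismatches occur at site 2 (T↔G), site 7 (C↔A), site 14 (C↔G).
That gives 3 mismatches out of 15 aligned sites, so the Hamming distance is 3.

3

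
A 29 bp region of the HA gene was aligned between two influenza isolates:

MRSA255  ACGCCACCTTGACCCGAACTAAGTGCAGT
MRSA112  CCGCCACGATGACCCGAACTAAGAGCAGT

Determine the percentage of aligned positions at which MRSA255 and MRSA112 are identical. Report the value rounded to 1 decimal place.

The sequences differ at positions 1 (A/C), 8 (C/G), 9 (T/A), 24 (T/A).
25 of the 29 sites match, so the percent identity is 25/29 × 100 = 86.2%.

86.2%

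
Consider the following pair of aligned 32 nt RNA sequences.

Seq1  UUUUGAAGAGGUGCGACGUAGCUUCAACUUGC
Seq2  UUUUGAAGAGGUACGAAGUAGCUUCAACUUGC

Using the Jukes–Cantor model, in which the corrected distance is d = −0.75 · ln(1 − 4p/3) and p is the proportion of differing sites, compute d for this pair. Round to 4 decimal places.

0.0653

Mismatches occur at site 13 (G→A), site 17 (C→A).
p = 2/32 = 0.062500.
d = −0.75 · ln(1 − (4/3)·0.062500) = −0.75 · ln(0.916667) = −0.75 · (-0.087011) = 0.0653.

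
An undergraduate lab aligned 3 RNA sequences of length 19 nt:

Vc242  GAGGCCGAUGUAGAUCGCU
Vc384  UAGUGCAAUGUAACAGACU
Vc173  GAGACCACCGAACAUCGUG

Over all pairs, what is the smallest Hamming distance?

8

Pairwise Hamming distances:
  Vc242 vs Vc384: 9
  Vc242 vs Vc173: 8
  Vc384 vs Vc173: 13
The smallest is 8, between Vc242 and Vc173.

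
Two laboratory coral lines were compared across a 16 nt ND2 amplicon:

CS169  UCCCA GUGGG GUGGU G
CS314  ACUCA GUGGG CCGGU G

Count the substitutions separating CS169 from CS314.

4

The sequences differ at positions 1 (U/A), 3 (C/U), 11 (G/C), 12 (U/C).
That gives 4 mismatches out of 16 aligned sites, so the Hamming distance is 4.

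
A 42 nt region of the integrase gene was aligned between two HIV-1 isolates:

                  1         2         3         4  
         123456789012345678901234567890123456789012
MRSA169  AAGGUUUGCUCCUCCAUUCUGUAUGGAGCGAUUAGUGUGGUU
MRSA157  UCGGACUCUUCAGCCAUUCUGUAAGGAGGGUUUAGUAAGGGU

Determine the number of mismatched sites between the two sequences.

The sequences differ at positions 1 (A/U), 2 (A/C), 5 (U/A), 6 (U/C), 8 (G/C), 9 (C/U), 12 (C/A), 13 (U/G), 24 (U/A), 29 (C/G), 31 (A/U), 37 (G/A), 38 (U/A), 41 (U/G).
That gives 14 mismatches out of 42 aligned sites, so the Hamming distance is 14.

14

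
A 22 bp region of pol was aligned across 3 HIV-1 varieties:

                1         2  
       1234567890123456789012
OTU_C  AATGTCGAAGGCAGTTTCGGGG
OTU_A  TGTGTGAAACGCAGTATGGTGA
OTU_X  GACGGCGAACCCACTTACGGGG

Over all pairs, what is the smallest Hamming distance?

Pairwise Hamming distances:
  OTU_C vs OTU_A: 9
  OTU_C vs OTU_X: 7
  OTU_A vs OTU_X: 13
The smallest is 7, between OTU_C and OTU_X.

7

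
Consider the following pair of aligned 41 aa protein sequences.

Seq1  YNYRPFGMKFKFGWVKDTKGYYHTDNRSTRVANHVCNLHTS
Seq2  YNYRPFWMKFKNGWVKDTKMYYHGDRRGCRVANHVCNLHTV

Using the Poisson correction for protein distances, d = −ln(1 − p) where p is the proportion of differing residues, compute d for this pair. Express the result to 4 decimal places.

Mismatches occur at site 7 (G↔W), site 12 (F↔N), site 20 (G↔M), site 24 (T↔G), site 26 (N↔R), site 28 (S↔G), site 29 (T↔C), site 41 (S↔V).
p = 8/41 = 0.195122.
d = −ln(1 − 0.195122) = −ln(0.804878) = 0.2171.

0.2171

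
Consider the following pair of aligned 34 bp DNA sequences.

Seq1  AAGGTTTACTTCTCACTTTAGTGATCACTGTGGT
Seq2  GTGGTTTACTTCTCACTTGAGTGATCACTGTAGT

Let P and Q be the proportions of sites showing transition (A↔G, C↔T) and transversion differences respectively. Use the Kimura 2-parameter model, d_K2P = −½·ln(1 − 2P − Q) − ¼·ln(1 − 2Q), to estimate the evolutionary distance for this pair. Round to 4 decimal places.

0.1284

Mismatches occur at site 1 (A/G, transition), site 2 (A/T, transversion), site 19 (T/G, transversion), site 32 (G/A, transition).
Of the 4 differences, 2 transitions and 2 transversions over 34 sites: P = 2/34 = 0.058824, Q = 2/34 = 0.058824.
d = −0.5·ln(0.823528) − 0.25·ln(0.882352) = −0.5·(-0.194158) − 0.25·(-0.125164) = 0.1284.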